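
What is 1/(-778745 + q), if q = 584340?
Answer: -1/194405 ≈ -5.1439e-6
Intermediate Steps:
1/(-778745 + q) = 1/(-778745 + 584340) = 1/(-194405) = -1/194405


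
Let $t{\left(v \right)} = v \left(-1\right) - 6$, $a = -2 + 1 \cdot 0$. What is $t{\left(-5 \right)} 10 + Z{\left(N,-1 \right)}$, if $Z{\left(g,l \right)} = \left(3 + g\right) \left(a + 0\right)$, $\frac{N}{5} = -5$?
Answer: $34$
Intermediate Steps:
$a = -2$ ($a = -2 + 0 = -2$)
$N = -25$ ($N = 5 \left(-5\right) = -25$)
$Z{\left(g,l \right)} = -6 - 2 g$ ($Z{\left(g,l \right)} = \left(3 + g\right) \left(-2 + 0\right) = \left(3 + g\right) \left(-2\right) = -6 - 2 g$)
$t{\left(v \right)} = -6 - v$ ($t{\left(v \right)} = - v - 6 = -6 - v$)
$t{\left(-5 \right)} 10 + Z{\left(N,-1 \right)} = \left(-6 - -5\right) 10 - -44 = \left(-6 + 5\right) 10 + \left(-6 + 50\right) = \left(-1\right) 10 + 44 = -10 + 44 = 34$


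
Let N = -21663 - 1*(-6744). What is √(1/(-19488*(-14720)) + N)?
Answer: I*√299729802755104365/4482240 ≈ 122.14*I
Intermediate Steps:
N = -14919 (N = -21663 + 6744 = -14919)
√(1/(-19488*(-14720)) + N) = √(1/(-19488*(-14720)) - 14919) = √(-1/19488*(-1/14720) - 14919) = √(1/286863360 - 14919) = √(-4279714467839/286863360) = I*√299729802755104365/4482240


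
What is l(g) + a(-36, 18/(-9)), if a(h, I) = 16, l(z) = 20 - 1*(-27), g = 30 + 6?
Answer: 63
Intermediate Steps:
g = 36
l(z) = 47 (l(z) = 20 + 27 = 47)
l(g) + a(-36, 18/(-9)) = 47 + 16 = 63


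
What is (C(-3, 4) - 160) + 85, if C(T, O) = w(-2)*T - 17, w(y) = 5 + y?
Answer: -101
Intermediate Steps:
C(T, O) = -17 + 3*T (C(T, O) = (5 - 2)*T - 17 = 3*T - 17 = -17 + 3*T)
(C(-3, 4) - 160) + 85 = ((-17 + 3*(-3)) - 160) + 85 = ((-17 - 9) - 160) + 85 = (-26 - 160) + 85 = -186 + 85 = -101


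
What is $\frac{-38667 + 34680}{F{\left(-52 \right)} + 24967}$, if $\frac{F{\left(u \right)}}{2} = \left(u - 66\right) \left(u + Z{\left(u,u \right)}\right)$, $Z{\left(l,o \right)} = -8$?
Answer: $- \frac{3987}{39127} \approx -0.1019$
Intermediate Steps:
$F{\left(u \right)} = 2 \left(-66 + u\right) \left(-8 + u\right)$ ($F{\left(u \right)} = 2 \left(u - 66\right) \left(u - 8\right) = 2 \left(-66 + u\right) \left(-8 + u\right)$)
$\frac{-38667 + 34680}{F{\left(-52 \right)} + 24967} = \frac{-38667 + 34680}{\left(1056 - -7696 + 2 \left(-52\right)^{2}\right) + 24967} = - \frac{3987}{\left(1056 + 7696 + 2 \cdot 2704\right) + 24967} = - \frac{3987}{\left(1056 + 7696 + 5408\right) + 24967} = - \frac{3987}{14160 + 24967} = - \frac{3987}{39127}$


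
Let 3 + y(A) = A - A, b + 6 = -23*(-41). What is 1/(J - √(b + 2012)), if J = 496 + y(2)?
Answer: 493/240100 + √2949/240100 ≈ 0.0022795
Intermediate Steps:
b = 937 (b = -6 - 23*(-41) = -6 + 943 = 937)
y(A) = -3 (y(A) = -3 + (A - A) = -3 + 0 = -3)
J = 493 (J = 496 - 3 = 493)
1/(J - √(b + 2012)) = 1/(493 - √(937 + 2012)) = 1/(493 - √2949)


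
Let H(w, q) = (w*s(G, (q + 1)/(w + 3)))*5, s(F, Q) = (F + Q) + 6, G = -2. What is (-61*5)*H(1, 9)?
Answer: -19825/2 ≈ -9912.5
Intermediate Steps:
s(F, Q) = 6 + F + Q
H(w, q) = 5*w*(4 + (1 + q)/(3 + w)) (H(w, q) = (w*(6 - 2 + (q + 1)/(w + 3)))*5 = (w*(6 - 2 + (1 + q)/(3 + w)))*5 = (w*(4 + (1 + q)/(3 + w)))*5 = 5*w*(4 + (1 + q)/(3 + w)))
(-61*5)*H(1, 9) = (-61*5)*(5*1*(13 + 9 + 4*1)/(3 + 1)) = -1525*(13 + 9 + 4)/4 = -1525*26/4 = -305*65/2 = -19825/2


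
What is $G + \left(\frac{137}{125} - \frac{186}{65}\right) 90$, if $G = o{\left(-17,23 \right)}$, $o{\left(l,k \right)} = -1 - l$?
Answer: $- \frac{46442}{325} \approx -142.9$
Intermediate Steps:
$G = 16$ ($G = -1 - -17 = -1 + 17 = 16$)
$G + \left(\frac{137}{125} - \frac{186}{65}\right) 90 = 16 + \left(\frac{137}{125} - \frac{186}{65}\right) 90 = 16 - \frac{51642}{325} = - \frac{46442}{325}$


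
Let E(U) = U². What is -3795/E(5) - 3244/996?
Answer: -193046/1245 ≈ -155.06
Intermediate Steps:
-3795/E(5) - 3244/996 = -3795/(5²) - 3244/996 = -3795/25 - 3244*1/996 = -3795*1/25 - 811/249 = -759/5 - 811/249 = -193046/1245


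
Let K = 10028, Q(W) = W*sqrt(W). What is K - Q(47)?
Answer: 10028 - 47*sqrt(47) ≈ 9705.8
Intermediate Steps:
Q(W) = W**(3/2)
K - Q(47) = 10028 - 47**(3/2) = 10028 - 47*sqrt(47)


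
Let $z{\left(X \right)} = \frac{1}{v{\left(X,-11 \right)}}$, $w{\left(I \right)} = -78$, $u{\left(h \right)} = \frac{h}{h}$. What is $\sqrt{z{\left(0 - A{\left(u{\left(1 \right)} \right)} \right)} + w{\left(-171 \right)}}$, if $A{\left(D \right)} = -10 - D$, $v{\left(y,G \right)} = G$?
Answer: $\frac{i \sqrt{9449}}{11} \approx 8.8369 i$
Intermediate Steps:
$u{\left(h \right)} = 1$
$z{\left(X \right)} = - \frac{1}{11}$ ($z{\left(X \right)} = \frac{1}{-11} = - \frac{1}{11}$)
$\sqrt{z{\left(0 - A{\left(u{\left(1 \right)} \right)} \right)} + w{\left(-171 \right)}} = \sqrt{- \frac{1}{11} - 78} = \sqrt{- \frac{859}{11}} = \frac{i \sqrt{9449}}{11}$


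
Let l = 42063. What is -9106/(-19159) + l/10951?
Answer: 905604823/209810209 ≈ 4.3163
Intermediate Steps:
-9106/(-19159) + l/10951 = -9106/(-19159) + 42063/10951 = -9106*(-1/19159) + 42063*(1/10951) = 9106/19159 + 42063/10951 = 905604823/209810209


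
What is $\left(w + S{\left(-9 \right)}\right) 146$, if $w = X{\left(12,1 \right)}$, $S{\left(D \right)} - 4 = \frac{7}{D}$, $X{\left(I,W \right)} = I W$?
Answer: $\frac{20002}{9} \approx 2222.4$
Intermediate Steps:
$S{\left(D \right)} = 4 + \frac{7}{D}$
$w = 12$ ($w = 12 \cdot 1 = 12$)
$\left(w + S{\left(-9 \right)}\right) 146 = \left(12 + \left(4 + \frac{7}{-9}\right)\right) 146 = \left(12 + \left(4 + 7 \left(- \frac{1}{9}\right)\right)\right) 146 = \left(12 + \left(4 - \frac{7}{9}\right)\right) 146 = \left(12 + \frac{29}{9}\right) 146 = \frac{137}{9} \cdot 146 = \frac{20002}{9}$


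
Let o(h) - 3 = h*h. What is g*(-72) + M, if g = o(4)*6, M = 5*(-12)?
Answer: -8268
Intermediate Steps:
o(h) = 3 + h² (o(h) = 3 + h*h = 3 + h²)
M = -60
g = 114 (g = (3 + 4²)*6 = (3 + 16)*6 = 19*6 = 114)
g*(-72) + M = 114*(-72) - 60 = -8208 - 60 = -8268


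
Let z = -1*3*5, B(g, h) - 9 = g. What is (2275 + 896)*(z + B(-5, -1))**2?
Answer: 383691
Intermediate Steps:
B(g, h) = 9 + g
z = -15 (z = -3*5 = -15)
(2275 + 896)*(z + B(-5, -1))**2 = (2275 + 896)*(-15 + (9 - 5))**2 = 3171*(-15 + 4)**2 = 3171*(-11)**2 = 3171*121 = 383691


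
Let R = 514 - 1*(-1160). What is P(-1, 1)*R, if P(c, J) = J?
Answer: 1674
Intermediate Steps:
R = 1674 (R = 514 + 1160 = 1674)
P(-1, 1)*R = 1*1674 = 1674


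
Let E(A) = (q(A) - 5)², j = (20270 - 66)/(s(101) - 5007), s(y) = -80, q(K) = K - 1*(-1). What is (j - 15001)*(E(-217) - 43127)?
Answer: -436151282774/5087 ≈ -8.5738e+7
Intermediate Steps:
q(K) = 1 + K (q(K) = K + 1 = 1 + K)
j = -20204/5087 (j = (20270 - 66)/(-80 - 5007) = 20204/(-5087) = 20204*(-1/5087) = -20204/5087 ≈ -3.9717)
E(A) = (-4 + A)² (E(A) = ((1 + A) - 5)² = (-4 + A)²)
(j - 15001)*(E(-217) - 43127) = (-20204/5087 - 15001)*((-4 - 217)² - 43127) = -76330291*((-221)² - 43127)/5087 = -76330291*(48841 - 43127)/5087 = -76330291/5087*5714 = -436151282774/5087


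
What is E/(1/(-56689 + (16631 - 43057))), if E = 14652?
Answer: -1217800980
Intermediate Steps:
E/(1/(-56689 + (16631 - 43057))) = 14652/(1/(-56689 + (16631 - 43057))) = 14652/(1/(-56689 - 26426)) = 14652/(1/(-83115)) = 14652/(-1/83115) = 14652*(-83115) = -1217800980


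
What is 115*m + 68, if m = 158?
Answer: 18238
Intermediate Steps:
115*m + 68 = 115*158 + 68 = 18170 + 68 = 18238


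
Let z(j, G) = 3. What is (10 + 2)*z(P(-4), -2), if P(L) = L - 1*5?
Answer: 36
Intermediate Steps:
P(L) = -5 + L (P(L) = L - 5 = -5 + L)
(10 + 2)*z(P(-4), -2) = (10 + 2)*3 = 12*3 = 36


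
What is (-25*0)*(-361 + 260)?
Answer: 0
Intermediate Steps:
(-25*0)*(-361 + 260) = 0*(-101) = 0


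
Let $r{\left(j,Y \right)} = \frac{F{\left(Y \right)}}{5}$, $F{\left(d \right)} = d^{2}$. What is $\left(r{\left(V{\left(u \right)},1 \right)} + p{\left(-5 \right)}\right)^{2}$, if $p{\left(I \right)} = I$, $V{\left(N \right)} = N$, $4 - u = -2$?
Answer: $\frac{576}{25} \approx 23.04$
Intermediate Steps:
$u = 6$ ($u = 4 - -2 = 4 + 2 = 6$)
$r{\left(j,Y \right)} = \frac{Y^{2}}{5}$
$\left(r{\left(V{\left(u \right)},1 \right)} + p{\left(-5 \right)}\right)^{2} = \left(\frac{1^{2}}{5} - 5\right)^{2} = \left(\frac{1}{5} \cdot 1 - 5\right)^{2} = \left(\frac{1}{5} - 5\right)^{2} = \left(- \frac{24}{5}\right)^{2} = \frac{576}{25}$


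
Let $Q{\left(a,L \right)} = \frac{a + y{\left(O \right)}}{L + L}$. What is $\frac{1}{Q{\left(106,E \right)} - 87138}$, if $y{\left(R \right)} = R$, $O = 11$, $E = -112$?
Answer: $- \frac{224}{19519029} \approx -1.1476 \cdot 10^{-5}$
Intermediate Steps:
$Q{\left(a,L \right)} = \frac{11 + a}{2 L}$ ($Q{\left(a,L \right)} = \frac{a + 11}{L + L} = \frac{11 + a}{2 L}$)
$\frac{1}{Q{\left(106,E \right)} - 87138} = \frac{1}{\frac{11 + 106}{2 \left(-112\right)} - 87138} = \frac{1}{\frac{1}{2} \left(- \frac{1}{112}\right) 117 - 87138} = \frac{1}{- \frac{117}{224} - 87138} = \frac{1}{- \frac{19519029}{224}} = - \frac{224}{19519029}$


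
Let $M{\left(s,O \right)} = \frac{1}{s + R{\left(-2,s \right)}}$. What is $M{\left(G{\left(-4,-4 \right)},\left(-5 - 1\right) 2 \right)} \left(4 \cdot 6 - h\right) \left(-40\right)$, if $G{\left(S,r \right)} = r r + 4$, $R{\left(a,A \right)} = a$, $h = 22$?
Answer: $- \frac{40}{9} \approx -4.4444$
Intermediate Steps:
$G{\left(S,r \right)} = 4 + r^{2}$ ($G{\left(S,r \right)} = r^{2} + 4 = 4 + r^{2}$)
$M{\left(s,O \right)} = \frac{1}{-2 + s}$ ($M{\left(s,O \right)} = \frac{1}{s - 2} = \frac{1}{-2 + s}$)
$M{\left(G{\left(-4,-4 \right)},\left(-5 - 1\right) 2 \right)} \left(4 \cdot 6 - h\right) \left(-40\right) = \frac{4 \cdot 6 - 22}{-2 + \left(4 + \left(-4\right)^{2}\right)} \left(-40\right) = \frac{24 - 22}{-2 + \left(4 + 16\right)} \left(-40\right) = \frac{1}{-2 + 20} \cdot 2 \left(-40\right) = \frac{1}{18} \cdot 2 \left(-40\right) = \frac{1}{9} \left(-40\right) = - \frac{40}{9}$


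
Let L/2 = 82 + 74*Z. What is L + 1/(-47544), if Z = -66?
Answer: -456612577/47544 ≈ -9604.0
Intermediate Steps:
L = -9604 (L = 2*(82 + 74*(-66)) = 2*(82 - 4884) = 2*(-4802) = -9604)
L + 1/(-47544) = -9604 + 1/(-47544) = -9604 - 1/47544 = -456612577/47544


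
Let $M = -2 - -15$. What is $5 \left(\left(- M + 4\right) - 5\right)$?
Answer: $-70$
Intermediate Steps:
$M = 13$ ($M = -2 + 15 = 13$)
$5 \left(\left(- M + 4\right) - 5\right) = 5 \left(\left(\left(-1\right) 13 + 4\right) - 5\right) = 5 \left(\left(-13 + 4\right) - 5\right) = 5 \left(-9 - 5\right) = 5 \left(-14\right) = -70$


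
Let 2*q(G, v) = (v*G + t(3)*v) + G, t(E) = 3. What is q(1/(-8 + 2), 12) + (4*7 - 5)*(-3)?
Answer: -625/12 ≈ -52.083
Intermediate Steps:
q(G, v) = G/2 + 3*v/2 + G*v/2 (q(G, v) = ((v*G + 3*v) + G)/2 = ((G*v + 3*v) + G)/2 = ((3*v + G*v) + G)/2 = (G + 3*v + G*v)/2 = G/2 + 3*v/2 + G*v/2)
q(1/(-8 + 2), 12) + (4*7 - 5)*(-3) = (1/(2*(-8 + 2)) + (3/2)*12 + (½)*12/(-8 + 2)) + (4*7 - 5)*(-3) = ((½)/(-6) + 18 + (½)*12/(-6)) + (28 - 5)*(-3) = ((½)*(-⅙) + 18 + (½)*(-⅙)*12) + 23*(-3) = (-1/12 + 18 - 1) - 69 = 203/12 - 69 = -625/12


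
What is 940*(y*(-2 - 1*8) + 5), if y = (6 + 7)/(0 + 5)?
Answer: -19740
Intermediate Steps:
y = 13/5 ≈ 2.6000
940*(y*(-2 - 1*8) + 5) = 940*(13*(-2 - 1*8)/5 + 5) = 940*(13*(-2 - 8)/5 + 5) = 940*((13/5)*(-10) + 5) = 940*(-26 + 5) = 940*(-21) = -19740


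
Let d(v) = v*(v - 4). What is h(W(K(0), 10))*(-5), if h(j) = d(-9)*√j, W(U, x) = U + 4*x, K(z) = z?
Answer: -1170*√10 ≈ -3699.9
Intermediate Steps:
d(v) = v*(-4 + v)
h(j) = 117*√j (h(j) = (-9*(-4 - 9))*√j = (-9*(-13))*√j = 117*√j)
h(W(K(0), 10))*(-5) = (117*√(0 + 4*10))*(-5) = (117*√(0 + 40))*(-5) = (117*√40)*(-5) = (117*(2*√10))*(-5) = (234*√10)*(-5) = -1170*√10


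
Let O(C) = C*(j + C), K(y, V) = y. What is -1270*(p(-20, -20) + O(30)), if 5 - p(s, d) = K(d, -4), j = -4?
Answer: -1022350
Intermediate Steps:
p(s, d) = 5 - d
O(C) = C*(-4 + C)
-1270*(p(-20, -20) + O(30)) = -1270*((5 - 1*(-20)) + 30*(-4 + 30)) = -1270*((5 + 20) + 30*26) = -1270*(25 + 780) = -1270*805 = -1022350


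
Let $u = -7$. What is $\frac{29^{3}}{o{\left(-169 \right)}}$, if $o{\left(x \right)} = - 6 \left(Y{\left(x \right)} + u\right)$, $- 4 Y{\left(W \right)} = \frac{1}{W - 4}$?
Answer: $\frac{290986}{501} \approx 580.81$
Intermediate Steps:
$Y{\left(W \right)} = - \frac{1}{4 \left(-4 + W\right)}$ ($Y{\left(W \right)} = - \frac{1}{4 \left(W - 4\right)} = - \frac{1}{4 \left(-4 + W\right)}$)
$o{\left(x \right)} = 42 + \frac{6}{-16 + 4 x}$ ($o{\left(x \right)} = - 6 \left(- \frac{1}{-16 + 4 x} - 7\right) = - 6 \left(-7 - \frac{1}{-16 + 4 x}\right) = 42 + \frac{6}{-16 + 4 x}$)
$\frac{29^{3}}{o{\left(-169 \right)}} = \frac{29^{3}}{\frac{3}{2} \frac{1}{-4 - 169} \left(-111 + 28 \left(-169\right)\right)} = \frac{24389}{\frac{3}{2} \frac{1}{-173} \left(-111 - 4732\right)} = \frac{24389}{\frac{3}{2} \left(- \frac{1}{173}\right) \left(-4843\right)} = \frac{24389}{\frac{14529}{346}} = 24389 \cdot \frac{346}{14529} = \frac{290986}{501}$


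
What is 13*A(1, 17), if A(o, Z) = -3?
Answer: -39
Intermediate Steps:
13*A(1, 17) = 13*(-3) = -39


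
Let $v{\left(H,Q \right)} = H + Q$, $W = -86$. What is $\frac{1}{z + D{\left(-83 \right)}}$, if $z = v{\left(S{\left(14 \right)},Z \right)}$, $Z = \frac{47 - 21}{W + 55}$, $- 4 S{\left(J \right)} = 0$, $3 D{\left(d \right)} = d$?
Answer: $- \frac{93}{2651} \approx -0.035081$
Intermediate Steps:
$D{\left(d \right)} = \frac{d}{3}$
$S{\left(J \right)} = 0$ ($S{\left(J \right)} = \left(- \frac{1}{4}\right) 0 = 0$)
$Z = - \frac{26}{31}$ ($Z = \frac{47 - 21}{-86 + 55} = \frac{26}{-31} = 26 \left(- \frac{1}{31}\right) = - \frac{26}{31} \approx -0.83871$)
$z = - \frac{26}{31}$ ($z = 0 - \frac{26}{31} = - \frac{26}{31} \approx -0.83871$)
$\frac{1}{z + D{\left(-83 \right)}} = \frac{1}{- \frac{26}{31} + \frac{1}{3} \left(-83\right)} = \frac{1}{- \frac{26}{31} - \frac{83}{3}} = \frac{1}{- \frac{2651}{93}} = - \frac{93}{2651}$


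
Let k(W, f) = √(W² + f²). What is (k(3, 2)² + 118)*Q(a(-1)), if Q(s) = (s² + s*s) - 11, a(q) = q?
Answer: -1179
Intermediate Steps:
Q(s) = -11 + 2*s² (Q(s) = (s² + s²) - 11 = 2*s² - 11 = -11 + 2*s²)
(k(3, 2)² + 118)*Q(a(-1)) = ((√(3² + 2²))² + 118)*(-11 + 2*(-1)²) = ((√(9 + 4))² + 118)*(-11 + 2*1) = ((√13)² + 118)*(-11 + 2) = (13 + 118)*(-9) = 131*(-9) = -1179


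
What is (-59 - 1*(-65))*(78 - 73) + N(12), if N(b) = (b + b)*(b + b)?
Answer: 606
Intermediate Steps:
N(b) = 4*b² (N(b) = (2*b)*(2*b) = 4*b²)
(-59 - 1*(-65))*(78 - 73) + N(12) = (-59 - 1*(-65))*(78 - 73) + 4*12² = (-59 + 65)*5 + 4*144 = 6*5 + 576 = 30 + 576 = 606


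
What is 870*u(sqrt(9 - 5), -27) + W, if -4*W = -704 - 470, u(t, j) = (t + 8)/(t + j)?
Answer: -109/2 ≈ -54.500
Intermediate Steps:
u(t, j) = (8 + t)/(j + t)
W = 587/2 (W = -(-704 - 470)/4 = -1/4*(-1174) = 587/2 ≈ 293.50)
870*u(sqrt(9 - 5), -27) + W = 870*((8 + sqrt(9 - 5))/(-27 + sqrt(9 - 5))) + 587/2 = 870*((8 + sqrt(4))/(-27 + sqrt(4))) + 587/2 = 870*((8 + 2)/(-27 + 2)) + 587/2 = 870*(10/(-25)) + 587/2 = 870*(-1/25*10) + 587/2 = 870*(-2/5) + 587/2 = -348 + 587/2 = -109/2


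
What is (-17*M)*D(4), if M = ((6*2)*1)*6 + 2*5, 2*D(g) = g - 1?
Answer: -2091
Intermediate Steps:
D(g) = -½ + g/2 (D(g) = (g - 1)/2 = (-1 + g)/2 = -½ + g/2)
M = 82 (M = (12*1)*6 + 10 = 12*6 + 10 = 72 + 10 = 82)
(-17*M)*D(4) = (-17*82)*(-½ + (½)*4) = -1394*(-½ + 2) = -1394*3/2 = -2091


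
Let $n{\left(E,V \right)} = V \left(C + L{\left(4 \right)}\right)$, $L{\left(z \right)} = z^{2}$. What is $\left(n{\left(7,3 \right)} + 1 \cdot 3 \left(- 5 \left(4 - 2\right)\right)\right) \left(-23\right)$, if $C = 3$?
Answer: $-621$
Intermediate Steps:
$n{\left(E,V \right)} = 19 V$ ($n{\left(E,V \right)} = V \left(3 + 4^{2}\right) = V \left(3 + 16\right) = V 19 = 19 V$)
$\left(n{\left(7,3 \right)} + 1 \cdot 3 \left(- 5 \left(4 - 2\right)\right)\right) \left(-23\right) = \left(19 \cdot 3 + 1 \cdot 3 \left(- 5 \left(4 - 2\right)\right)\right) \left(-23\right) = \left(57 + 3 \left(\left(-5\right) 2\right)\right) \left(-23\right) = \left(57 + 3 \left(-10\right)\right) \left(-23\right) = \left(57 - 30\right) \left(-23\right) = 27 \left(-23\right) = -621$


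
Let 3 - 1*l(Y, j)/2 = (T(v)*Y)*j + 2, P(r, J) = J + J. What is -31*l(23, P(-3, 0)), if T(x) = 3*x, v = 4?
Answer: -62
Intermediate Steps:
P(r, J) = 2*J
l(Y, j) = 2 - 24*Y*j (l(Y, j) = 6 - 2*(((3*4)*Y)*j + 2) = 6 - 2*((12*Y)*j + 2) = 6 - 2*(12*Y*j + 2) = 6 - 2*(2 + 12*Y*j) = 6 + (-4 - 24*Y*j) = 2 - 24*Y*j)
-31*l(23, P(-3, 0)) = -31*(2 - 24*23*2*0) = -31*(2 - 24*23*0) = -31*(2 + 0) = -31*2 = -62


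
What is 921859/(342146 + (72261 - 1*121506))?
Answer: 921859/292901 ≈ 3.1473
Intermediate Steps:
921859/(342146 + (72261 - 1*121506)) = 921859/(342146 + (72261 - 121506)) = 921859/(342146 - 49245) = 921859/292901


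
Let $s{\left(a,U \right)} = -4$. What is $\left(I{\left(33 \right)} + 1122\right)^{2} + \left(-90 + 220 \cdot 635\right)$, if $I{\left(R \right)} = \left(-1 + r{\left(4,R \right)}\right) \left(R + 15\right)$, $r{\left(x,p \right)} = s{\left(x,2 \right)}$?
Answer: $917534$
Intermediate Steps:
$r{\left(x,p \right)} = -4$
$I{\left(R \right)} = -75 - 5 R$ ($I{\left(R \right)} = \left(-1 - 4\right) \left(R + 15\right) = - 5 \left(15 + R\right) = -75 - 5 R$)
$\left(I{\left(33 \right)} + 1122\right)^{2} + \left(-90 + 220 \cdot 635\right) = \left(\left(-75 - 165\right) + 1122\right)^{2} + \left(-90 + 220 \cdot 635\right) = \left(\left(-75 - 165\right) + 1122\right)^{2} + \left(-90 + 139700\right) = \left(-240 + 1122\right)^{2} + 139610 = 882^{2} + 139610 = 777924 + 139610 = 917534$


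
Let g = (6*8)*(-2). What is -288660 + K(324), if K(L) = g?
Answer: -288756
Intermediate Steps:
g = -96 (g = 48*(-2) = -96)
K(L) = -96
-288660 + K(324) = -288660 - 96 = -288756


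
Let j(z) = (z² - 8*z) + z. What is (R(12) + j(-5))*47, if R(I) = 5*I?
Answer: 5640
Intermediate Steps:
j(z) = z² - 7*z
(R(12) + j(-5))*47 = (5*12 - 5*(-7 - 5))*47 = (60 - 5*(-12))*47 = (60 + 60)*47 = 120*47 = 5640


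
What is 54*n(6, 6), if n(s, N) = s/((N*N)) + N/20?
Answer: 126/5 ≈ 25.200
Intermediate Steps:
n(s, N) = N/20 + s/N**2 (n(s, N) = s/(N**2) + N*(1/20) = s/N**2 + N/20 = N/20 + s/N**2)
54*n(6, 6) = 54*((1/20)*6 + 6/6**2) = 54*(3/10 + 6*(1/36)) = 54*(3/10 + 1/6) = 54*(7/15) = 126/5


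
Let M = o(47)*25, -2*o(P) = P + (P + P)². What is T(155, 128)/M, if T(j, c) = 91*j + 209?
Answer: -28628/222075 ≈ -0.12891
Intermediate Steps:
o(P) = -2*P² - P/2 (o(P) = -(P + (P + P)²)/2 = -(P + (2*P)²)/2 = -(P + 4*P²)/2 = -2*P² - P/2)
M = -222075/2 (M = -½*47*(1 + 4*47)*25 = -½*47*(1 + 188)*25 = -½*47*189*25 = -8883/2*25 = -222075/2 ≈ -1.1104e+5)
T(j, c) = 209 + 91*j
T(155, 128)/M = (209 + 91*155)/(-222075/2) = (209 + 14105)*(-2/222075) = 14314*(-2/222075) = -28628/222075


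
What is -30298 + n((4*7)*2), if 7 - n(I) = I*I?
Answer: -33427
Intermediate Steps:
n(I) = 7 - I² (n(I) = 7 - I*I = 7 - I²)
-30298 + n((4*7)*2) = -30298 + (7 - ((4*7)*2)²) = -30298 + (7 - (28*2)²) = -30298 + (7 - 1*56²) = -30298 + (7 - 1*3136) = -30298 + (7 - 3136) = -30298 - 3129 = -33427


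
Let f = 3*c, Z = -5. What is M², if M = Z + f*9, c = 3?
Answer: 5776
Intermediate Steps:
f = 9 (f = 3*3 = 9)
M = 76 (M = -5 + 9*9 = -5 + 81 = 76)
M² = 76² = 5776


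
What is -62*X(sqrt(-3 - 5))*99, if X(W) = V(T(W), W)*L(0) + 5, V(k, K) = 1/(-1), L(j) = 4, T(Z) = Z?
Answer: -6138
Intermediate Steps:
V(k, K) = -1
X(W) = 1 (X(W) = -1*4 + 5 = -4 + 5 = 1)
-62*X(sqrt(-3 - 5))*99 = -62*1*99 = -62*99 = -6138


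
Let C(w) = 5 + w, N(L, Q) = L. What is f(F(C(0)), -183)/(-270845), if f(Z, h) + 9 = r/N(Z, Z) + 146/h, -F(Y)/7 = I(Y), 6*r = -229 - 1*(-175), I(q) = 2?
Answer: 4691/138780978 ≈ 3.3801e-5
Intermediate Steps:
r = -9 (r = (-229 - 1*(-175))/6 = (-229 + 175)/6 = (1/6)*(-54) = -9)
F(Y) = -14 (F(Y) = -7*2 = -14)
f(Z, h) = -9 - 9/Z + 146/h (f(Z, h) = -9 + (-9/Z + 146/h) = -9 - 9/Z + 146/h)
f(F(C(0)), -183)/(-270845) = (-9 - 9/(-14) + 146/(-183))/(-270845) = (-9 - 9*(-1/14) + 146*(-1/183))*(-1/270845) = (-9 + 9/14 - 146/183)*(-1/270845) = -23455/2562*(-1/270845) = 4691/138780978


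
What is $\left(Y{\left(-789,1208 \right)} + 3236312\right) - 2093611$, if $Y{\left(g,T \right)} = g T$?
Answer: $189589$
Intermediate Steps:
$Y{\left(g,T \right)} = T g$
$\left(Y{\left(-789,1208 \right)} + 3236312\right) - 2093611 = \left(1208 \left(-789\right) + 3236312\right) - 2093611 = \left(-953112 + 3236312\right) - 2093611 = 2283200 - 2093611 = 189589$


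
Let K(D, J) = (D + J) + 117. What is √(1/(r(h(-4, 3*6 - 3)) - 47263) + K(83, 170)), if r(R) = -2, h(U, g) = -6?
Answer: √826572635985/47265 ≈ 19.235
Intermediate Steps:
K(D, J) = 117 + D + J
√(1/(r(h(-4, 3*6 - 3)) - 47263) + K(83, 170)) = √(1/(-2 - 47263) + (117 + 83 + 170)) = √(1/(-47265) + 370) = √(-1/47265 + 370) = √(17488049/47265) = √826572635985/47265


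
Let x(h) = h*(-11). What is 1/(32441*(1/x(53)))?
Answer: -583/32441 ≈ -0.017971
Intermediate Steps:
x(h) = -11*h
1/(32441*(1/x(53))) = 1/(32441*(1/(-11*53))) = 1/(32441*(1/(-583))) = 1/(32441*(-1/583)) = (1/32441)*(-583) = -583/32441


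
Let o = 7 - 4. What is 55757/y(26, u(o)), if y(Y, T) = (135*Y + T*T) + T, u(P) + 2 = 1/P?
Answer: 501813/31600 ≈ 15.880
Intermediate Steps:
o = 3
u(P) = -2 + 1/P
y(Y, T) = T + T² + 135*Y (y(Y, T) = (135*Y + T²) + T = (T² + 135*Y) + T = T + T² + 135*Y)
55757/y(26, u(o)) = 55757/((-2 + 1/3) + (-2 + 1/3)² + 135*26) = 55757/((-2 + ⅓) + (-2 + ⅓)² + 3510) = 55757/(-5/3 + (-5/3)² + 3510) = 55757/(-5/3 + 25/9 + 3510) = 55757/(31600/9) = 55757*(9/31600) = 501813/31600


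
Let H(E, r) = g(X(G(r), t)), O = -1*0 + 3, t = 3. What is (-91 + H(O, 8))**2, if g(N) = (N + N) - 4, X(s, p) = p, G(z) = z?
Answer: 7921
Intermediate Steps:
O = 3 (O = 0 + 3 = 3)
g(N) = -4 + 2*N (g(N) = 2*N - 4 = -4 + 2*N)
H(E, r) = 2 (H(E, r) = -4 + 2*3 = -4 + 6 = 2)
(-91 + H(O, 8))**2 = (-91 + 2)**2 = (-89)**2 = 7921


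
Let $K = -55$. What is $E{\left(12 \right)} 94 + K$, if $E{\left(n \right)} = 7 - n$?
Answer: $-525$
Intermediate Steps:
$E{\left(12 \right)} 94 + K = \left(7 - 12\right) 94 - 55 = \left(-5\right) 94 - 55 = -470 - 55 = -525$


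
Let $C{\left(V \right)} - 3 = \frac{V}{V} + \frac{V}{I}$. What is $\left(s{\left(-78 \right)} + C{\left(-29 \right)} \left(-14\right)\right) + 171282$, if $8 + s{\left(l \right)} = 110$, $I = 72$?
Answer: $\frac{6168011}{36} \approx 1.7133 \cdot 10^{5}$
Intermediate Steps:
$s{\left(l \right)} = 102$ ($s{\left(l \right)} = -8 + 110 = 102$)
$C{\left(V \right)} = 4 + \frac{V}{72}$ ($C{\left(V \right)} = 3 + \left(\frac{V}{V} + \frac{V}{72}\right) = 3 + \left(1 + V \frac{1}{72}\right) = 3 + \left(1 + \frac{V}{72}\right) = 4 + \frac{V}{72}$)
$\left(s{\left(-78 \right)} + C{\left(-29 \right)} \left(-14\right)\right) + 171282 = \left(102 + \left(4 + \frac{1}{72} \left(-29\right)\right) \left(-14\right)\right) + 171282 = \left(102 + \left(4 - \frac{29}{72}\right) \left(-14\right)\right) + 171282 = \left(102 + \frac{259}{72} \left(-14\right)\right) + 171282 = \left(102 - \frac{1813}{36}\right) + 171282 = \frac{1859}{36} + 171282 = \frac{6168011}{36}$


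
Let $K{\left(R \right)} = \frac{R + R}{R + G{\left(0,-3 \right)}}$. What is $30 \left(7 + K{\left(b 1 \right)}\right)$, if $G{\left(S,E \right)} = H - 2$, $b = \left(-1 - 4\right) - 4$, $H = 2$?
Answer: $270$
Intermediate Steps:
$b = -9$ ($b = -5 - 4 = -9$)
$G{\left(S,E \right)} = 0$ ($G{\left(S,E \right)} = 2 - 2 = 0$)
$K{\left(R \right)} = 2$ ($K{\left(R \right)} = \frac{R + R}{R + 0} = \frac{2 R}{R} = 2$)
$30 \left(7 + K{\left(b 1 \right)}\right) = 30 \left(7 + 2\right) = 30 \cdot 9 = 270$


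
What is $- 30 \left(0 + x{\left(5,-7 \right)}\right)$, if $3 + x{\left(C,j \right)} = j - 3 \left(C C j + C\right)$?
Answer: $-15000$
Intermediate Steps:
$x{\left(C,j \right)} = -3 + j - 3 C - 3 j C^{2}$ ($x{\left(C,j \right)} = -3 + \left(j - 3 \left(C C j + C\right)\right) = -3 + \left(j - 3 \left(C^{2} j + C\right)\right) = -3 + \left(j - 3 \left(j C^{2} + C\right)\right) = -3 + \left(j - 3 \left(C + j C^{2}\right)\right) = -3 - \left(- j + 3 C + 3 j C^{2}\right) = -3 + j - 3 C - 3 j C^{2}$)
$- 30 \left(0 + x{\left(5,-7 \right)}\right) = - 30 \left(0 - \left(25 - 525\right)\right) = - 30 \left(0 - -500\right) = - 30 \left(0 + 500\right) = \left(-30\right) 500 = -15000$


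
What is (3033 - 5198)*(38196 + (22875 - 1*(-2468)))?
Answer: -137561935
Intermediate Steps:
(3033 - 5198)*(38196 + (22875 - 1*(-2468))) = -2165*(38196 + (22875 + 2468)) = -2165*(38196 + 25343) = -2165*63539 = -137561935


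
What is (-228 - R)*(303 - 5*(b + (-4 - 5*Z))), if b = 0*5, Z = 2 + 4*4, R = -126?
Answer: -78846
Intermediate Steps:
Z = 18 (Z = 2 + 16 = 18)
b = 0
(-228 - R)*(303 - 5*(b + (-4 - 5*Z))) = (-228 - 1*(-126))*(303 - 5*(0 + (-4 - 5*18))) = (-228 + 126)*(303 - 5*(0 + (-4 - 90))) = -102*(303 - 5*(0 - 94)) = -102*(303 - 5*(-94)) = -102*(303 + 470) = -102*773 = -78846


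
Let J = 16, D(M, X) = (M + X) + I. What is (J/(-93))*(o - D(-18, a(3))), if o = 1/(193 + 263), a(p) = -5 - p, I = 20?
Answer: -5474/5301 ≈ -1.0326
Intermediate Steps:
D(M, X) = 20 + M + X (D(M, X) = (M + X) + 20 = 20 + M + X)
o = 1/456 ≈ 0.0021930
(J/(-93))*(o - D(-18, a(3))) = (16/(-93))*(1/456 - (20 - 18 + (-5 - 1*3))) = (16*(-1/93))*(1/456 - (20 - 18 + (-5 - 3))) = -16*(1/456 - (20 - 18 - 8))/93 = -16*(1/456 - 1*(-6))/93 = -16*(1/456 + 6)/93 = -16/93*2737/456 = -5474/5301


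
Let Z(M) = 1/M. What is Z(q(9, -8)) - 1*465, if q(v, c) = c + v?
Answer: -464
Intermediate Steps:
Z(M) = 1/M
Z(q(9, -8)) - 1*465 = 1/(-8 + 9) - 1*465 = 1/1 - 465 = 1 - 465 = -464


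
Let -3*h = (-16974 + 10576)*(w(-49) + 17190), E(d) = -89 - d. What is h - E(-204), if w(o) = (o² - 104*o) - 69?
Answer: 52501873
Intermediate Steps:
w(o) = -69 + o² - 104*o
h = 52501988 (h = -(-16974 + 10576)*((-69 + (-49)² - 104*(-49)) + 17190)/3 = -(-6398)*((-69 + 2401 + 5096) + 17190)/3 = -(-6398)*(7428 + 17190)/3 = -(-6398)*24618/3 = -⅓*(-157505964) = 52501988)
h - E(-204) = 52501988 - (-89 - 1*(-204)) = 52501988 - (-89 + 204) = 52501988 - 1*115 = 52501988 - 115 = 52501873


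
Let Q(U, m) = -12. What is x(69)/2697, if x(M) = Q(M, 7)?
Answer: -4/899 ≈ -0.0044494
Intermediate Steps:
x(M) = -12
x(69)/2697 = -12/2697 = -12*1/2697 = -4/899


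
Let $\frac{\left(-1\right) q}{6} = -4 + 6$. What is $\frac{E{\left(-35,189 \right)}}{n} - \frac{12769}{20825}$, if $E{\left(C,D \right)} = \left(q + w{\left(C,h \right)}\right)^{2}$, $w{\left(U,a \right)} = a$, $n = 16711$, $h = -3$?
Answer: $- \frac{12276302}{20470975} \approx -0.59969$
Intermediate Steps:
$q = -12$ ($q = - 6 \left(-4 + 6\right) = \left(-6\right) 2 = -12$)
$E{\left(C,D \right)} = 225$ ($E{\left(C,D \right)} = \left(-12 - 3\right)^{2} = \left(-15\right)^{2} = 225$)
$\frac{E{\left(-35,189 \right)}}{n} - \frac{12769}{20825} = \frac{225}{16711} - \frac{12769}{20825} = - \frac{12276302}{20470975}$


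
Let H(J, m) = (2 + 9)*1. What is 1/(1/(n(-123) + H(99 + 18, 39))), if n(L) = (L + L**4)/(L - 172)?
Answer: -228883273/295 ≈ -7.7588e+5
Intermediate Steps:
H(J, m) = 11 (H(J, m) = 11*1 = 11)
n(L) = (L + L**4)/(-172 + L)
1/(1/(n(-123) + H(99 + 18, 39))) = 1/(1/((-123 + (-123)**4)/(-172 - 123) + 11)) = 1/(1/((-123 + 228886641)/(-295) + 11)) = 1/(1/(-1/295*228886518 + 11)) = 1/(1/(-228886518/295 + 11)) = 1/(1/(-228883273/295)) = 1/(-295/228883273) = -228883273/295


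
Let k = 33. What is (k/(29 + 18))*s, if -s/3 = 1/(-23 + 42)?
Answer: -99/893 ≈ -0.11086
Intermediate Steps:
s = -3/19 (s = -3/(-23 + 42) = -3/19 ≈ -0.15789)
(k/(29 + 18))*s = (33/(29 + 18))*(-3/19) = (33/47)*(-3/19) = -99/893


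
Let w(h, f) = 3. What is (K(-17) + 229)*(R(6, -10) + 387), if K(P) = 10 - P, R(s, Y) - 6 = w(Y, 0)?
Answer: 101376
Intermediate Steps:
R(s, Y) = 9 (R(s, Y) = 6 + 3 = 9)
(K(-17) + 229)*(R(6, -10) + 387) = ((10 - 1*(-17)) + 229)*(9 + 387) = ((10 + 17) + 229)*396 = (27 + 229)*396 = 256*396 = 101376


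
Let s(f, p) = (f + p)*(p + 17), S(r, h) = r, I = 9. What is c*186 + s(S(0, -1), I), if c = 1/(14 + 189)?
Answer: 47688/203 ≈ 234.92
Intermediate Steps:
s(f, p) = (17 + p)*(f + p) (s(f, p) = (f + p)*(17 + p) = (17 + p)*(f + p))
c = 1/203 ≈ 0.0049261
c*186 + s(S(0, -1), I) = (1/203)*186 + (9² + 17*0 + 17*9 + 0*9) = 186/203 + (81 + 0 + 153 + 0) = 186/203 + 234 = 47688/203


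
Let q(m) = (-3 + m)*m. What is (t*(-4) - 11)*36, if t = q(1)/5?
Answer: -1692/5 ≈ -338.40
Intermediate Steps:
q(m) = m*(-3 + m)
t = -⅖ (t = (1*(-3 + 1))/5 = (1*(-2))*(⅕) = -2*⅕ = -⅖ ≈ -0.40000)
(t*(-4) - 11)*36 = (-⅖*(-4) - 11)*36 = (8/5 - 11)*36 = -47/5*36 = -1692/5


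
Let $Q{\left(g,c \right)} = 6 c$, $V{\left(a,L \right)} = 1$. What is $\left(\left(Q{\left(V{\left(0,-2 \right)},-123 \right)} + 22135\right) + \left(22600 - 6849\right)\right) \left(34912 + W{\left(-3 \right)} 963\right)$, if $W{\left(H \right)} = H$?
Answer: $1189590404$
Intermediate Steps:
$\left(\left(Q{\left(V{\left(0,-2 \right)},-123 \right)} + 22135\right) + \left(22600 - 6849\right)\right) \left(34912 + W{\left(-3 \right)} 963\right) = \left(\left(6 \left(-123\right) + 22135\right) + \left(22600 - 6849\right)\right) \left(34912 - 2889\right) = \left(\left(-738 + 22135\right) + 15751\right) \left(34912 - 2889\right) = \left(21397 + 15751\right) 32023 = 37148 \cdot 32023 = 1189590404$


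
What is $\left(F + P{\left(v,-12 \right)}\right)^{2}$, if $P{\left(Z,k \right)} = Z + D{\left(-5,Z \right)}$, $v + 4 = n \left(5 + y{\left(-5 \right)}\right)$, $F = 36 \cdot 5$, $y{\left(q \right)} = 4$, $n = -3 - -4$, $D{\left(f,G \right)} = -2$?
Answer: $33489$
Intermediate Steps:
$n = 1$ ($n = -3 + 4 = 1$)
$F = 180$
$v = 5$ ($v = -4 + 1 \left(5 + 4\right) = -4 + 1 \cdot 9 = -4 + 9 = 5$)
$P{\left(Z,k \right)} = -2 + Z$ ($P{\left(Z,k \right)} = Z - 2 = -2 + Z$)
$\left(F + P{\left(v,-12 \right)}\right)^{2} = \left(180 + \left(-2 + 5\right)\right)^{2} = \left(180 + 3\right)^{2} = 183^{2} = 33489$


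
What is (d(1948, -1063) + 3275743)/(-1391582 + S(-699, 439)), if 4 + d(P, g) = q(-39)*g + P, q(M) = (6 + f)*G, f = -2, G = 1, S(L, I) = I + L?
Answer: -8415/3578 ≈ -2.3519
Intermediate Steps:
q(M) = 4 (q(M) = (6 - 2)*1 = 4*1 = 4)
d(P, g) = -4 + P + 4*g (d(P, g) = -4 + (4*g + P) = -4 + (P + 4*g) = -4 + P + 4*g)
(d(1948, -1063) + 3275743)/(-1391582 + S(-699, 439)) = ((-4 + 1948 + 4*(-1063)) + 3275743)/(-1391582 + (439 - 699)) = ((-4 + 1948 - 4252) + 3275743)/(-1391582 - 260) = (-2308 + 3275743)/(-1391842) = 3273435*(-1/1391842) = -8415/3578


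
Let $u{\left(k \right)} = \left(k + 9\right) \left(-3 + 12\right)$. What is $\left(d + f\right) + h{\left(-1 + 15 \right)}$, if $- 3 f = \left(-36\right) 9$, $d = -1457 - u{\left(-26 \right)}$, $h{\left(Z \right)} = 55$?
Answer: $-1141$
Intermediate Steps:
$u{\left(k \right)} = 81 + 9 k$ ($u{\left(k \right)} = \left(9 + k\right) 9 = 81 + 9 k$)
$d = -1304$ ($d = -1457 - \left(81 + 9 \left(-26\right)\right) = -1457 - \left(81 - 234\right) = -1457 - -153 = -1457 + 153 = -1304$)
$f = 108$ ($f = - \frac{\left(-36\right) 9}{3} = \left(- \frac{1}{3}\right) \left(-324\right) = 108$)
$\left(d + f\right) + h{\left(-1 + 15 \right)} = \left(-1304 + 108\right) + 55 = -1196 + 55 = -1141$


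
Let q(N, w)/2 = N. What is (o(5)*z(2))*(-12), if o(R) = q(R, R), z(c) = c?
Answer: -240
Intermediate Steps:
q(N, w) = 2*N
o(R) = 2*R
(o(5)*z(2))*(-12) = ((2*5)*2)*(-12) = (10*2)*(-12) = 20*(-12) = -240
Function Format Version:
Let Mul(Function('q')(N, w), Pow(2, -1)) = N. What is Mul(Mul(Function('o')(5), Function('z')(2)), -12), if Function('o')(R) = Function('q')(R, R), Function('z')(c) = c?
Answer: -240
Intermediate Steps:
Function('q')(N, w) = Mul(2, N)
Function('o')(R) = Mul(2, R)
Mul(Mul(Function('o')(5), Function('z')(2)), -12) = Mul(Mul(Mul(2, 5), 2), -12) = Mul(Mul(10, 2), -12) = Mul(20, -12) = -240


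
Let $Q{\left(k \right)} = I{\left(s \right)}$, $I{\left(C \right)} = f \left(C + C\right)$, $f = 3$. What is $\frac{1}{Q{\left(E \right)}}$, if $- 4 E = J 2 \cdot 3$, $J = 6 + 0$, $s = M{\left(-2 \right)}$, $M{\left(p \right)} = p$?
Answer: $- \frac{1}{12} \approx -0.083333$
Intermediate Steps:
$s = -2$
$J = 6$
$E = -9$ ($E = - \frac{6 \cdot 2 \cdot 3}{4} = - \frac{12 \cdot 3}{4} = \left(- \frac{1}{4}\right) 36 = -9$)
$I{\left(C \right)} = 6 C$ ($I{\left(C \right)} = 3 \left(C + C\right) = 3 \cdot 2 C = 6 C$)
$Q{\left(k \right)} = -12$ ($Q{\left(k \right)} = 6 \left(-2\right) = -12$)
$\frac{1}{Q{\left(E \right)}} = \frac{1}{-12} = - \frac{1}{12}$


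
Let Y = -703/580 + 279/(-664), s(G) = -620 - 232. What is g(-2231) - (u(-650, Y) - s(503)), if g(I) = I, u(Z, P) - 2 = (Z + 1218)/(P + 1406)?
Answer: -417185332835/135212527 ≈ -3085.4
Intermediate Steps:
s(G) = -852
Y = -157153/96280 (Y = -703*1/580 + 279*(-1/664) = -703/580 - 279/664 = -157153/96280 ≈ -1.6322)
u(Z, P) = 2 + (1218 + Z)/(1406 + P) (u(Z, P) = 2 + (Z + 1218)/(P + 1406) = 2 + (1218 + Z)/(1406 + P))
g(-2231) - (u(-650, Y) - s(503)) = -2231 - ((4030 - 650 + 2*(-157153/96280))/(1406 - 157153/96280) - 1*(-852)) = -2231 - ((4030 - 650 - 157153/48140)/(135212527/96280) + 852) = -2231 - ((96280/135212527)*(162556047/48140) + 852) = -2231 - (325112094/135212527 + 852) = -2231 - 1*115526185098/135212527 = -2231 - 115526185098/135212527 = -417185332835/135212527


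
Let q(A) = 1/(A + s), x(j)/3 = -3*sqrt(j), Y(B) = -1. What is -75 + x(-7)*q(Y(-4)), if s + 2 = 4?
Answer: -75 - 9*I*sqrt(7) ≈ -75.0 - 23.812*I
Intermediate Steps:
s = 2 (s = -2 + 4 = 2)
x(j) = -9*sqrt(j) (x(j) = 3*(-3*sqrt(j)) = -9*sqrt(j))
q(A) = 1/(2 + A) (q(A) = 1/(A + 2) = 1/(2 + A))
-75 + x(-7)*q(Y(-4)) = -75 + (-9*I*sqrt(7))/(2 - 1) = -75 - 9*I*sqrt(7)/1 = -75 - 9*I*sqrt(7)*1 = -75 - 9*I*sqrt(7)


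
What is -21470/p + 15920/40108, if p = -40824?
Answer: 188879605/204671124 ≈ 0.92284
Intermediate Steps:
-21470/p + 15920/40108 = -21470/(-40824) + 15920/40108 = -21470*(-1/40824) + 15920*(1/40108) = 10735/20412 + 3980/10027 = 188879605/204671124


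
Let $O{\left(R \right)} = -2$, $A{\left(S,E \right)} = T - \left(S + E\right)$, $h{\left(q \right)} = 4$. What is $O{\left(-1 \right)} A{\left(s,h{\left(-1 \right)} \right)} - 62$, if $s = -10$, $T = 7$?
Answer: $-88$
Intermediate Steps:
$A{\left(S,E \right)} = 7 - E - S$ ($A{\left(S,E \right)} = 7 - \left(S + E\right) = 7 - \left(E + S\right) = 7 - E - S$)
$O{\left(-1 \right)} A{\left(s,h{\left(-1 \right)} \right)} - 62 = - 2 \left(7 - 4 - -10\right) - 62 = - 2 \left(7 - 4 + 10\right) - 62 = \left(-2\right) 13 - 62 = -26 - 62 = -88$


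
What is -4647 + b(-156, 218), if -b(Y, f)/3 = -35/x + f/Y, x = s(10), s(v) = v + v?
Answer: -241153/52 ≈ -4637.6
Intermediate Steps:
s(v) = 2*v
x = 20 (x = 2*10 = 20)
b(Y, f) = 21/4 - 3*f/Y (b(Y, f) = -3*(-35/20 + f/Y) = -3*(-35*1/20 + f/Y) = -3*(-7/4 + f/Y) = 21/4 - 3*f/Y)
-4647 + b(-156, 218) = -4647 + (21/4 - 3*218/(-156)) = -4647 + (21/4 - 3*218*(-1/156)) = -4647 + (21/4 + 109/26) = -4647 + 491/52 = -241153/52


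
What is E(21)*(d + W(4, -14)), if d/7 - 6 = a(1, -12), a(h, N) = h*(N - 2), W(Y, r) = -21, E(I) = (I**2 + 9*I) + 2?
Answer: -48664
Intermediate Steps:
E(I) = 2 + I**2 + 9*I
a(h, N) = h*(-2 + N)
d = -56 (d = 42 + 7*(1*(-2 - 12)) = 42 + 7*(1*(-14)) = 42 + 7*(-14) = 42 - 98 = -56)
E(21)*(d + W(4, -14)) = (2 + 21**2 + 9*21)*(-56 - 21) = (2 + 441 + 189)*(-77) = 632*(-77) = -48664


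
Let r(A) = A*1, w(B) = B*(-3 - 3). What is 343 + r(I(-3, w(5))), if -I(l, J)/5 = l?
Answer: 358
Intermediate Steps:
w(B) = -6*B (w(B) = B*(-6) = -6*B)
I(l, J) = -5*l
r(A) = A
343 + r(I(-3, w(5))) = 343 - 5*(-3) = 343 + 15 = 358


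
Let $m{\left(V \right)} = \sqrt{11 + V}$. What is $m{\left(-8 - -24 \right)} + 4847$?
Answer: $4847 + 3 \sqrt{3} \approx 4852.2$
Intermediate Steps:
$m{\left(-8 - -24 \right)} + 4847 = \sqrt{11 - -16} + 4847 = \sqrt{11 + \left(-8 + 24\right)} + 4847 = \sqrt{11 + 16} + 4847 = \sqrt{27} + 4847 = 3 \sqrt{3} + 4847 = 4847 + 3 \sqrt{3}$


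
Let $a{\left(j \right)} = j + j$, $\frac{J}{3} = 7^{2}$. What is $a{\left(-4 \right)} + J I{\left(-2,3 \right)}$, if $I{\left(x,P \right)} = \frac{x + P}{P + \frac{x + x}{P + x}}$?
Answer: $-155$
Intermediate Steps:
$J = 147$ ($J = 3 \cdot 7^{2} = 3 \cdot 49 = 147$)
$a{\left(j \right)} = 2 j$
$I{\left(x,P \right)} = \frac{P + x}{P + \frac{2 x}{P + x}}$
$a{\left(-4 \right)} + J I{\left(-2,3 \right)} = 2 \left(-4\right) + 147 \frac{\left(3 - 2\right)^{2}}{3^{2} + 2 \left(-2\right) + 3 \left(-2\right)} = -8 + 147 \frac{1^{2}}{9 - 4 - 6} = -8 + 147 \cdot 1 \frac{1}{-1} = -8 + 147 \cdot 1 \left(-1\right) = -8 + 147 \left(-1\right) = -8 - 147 = -155$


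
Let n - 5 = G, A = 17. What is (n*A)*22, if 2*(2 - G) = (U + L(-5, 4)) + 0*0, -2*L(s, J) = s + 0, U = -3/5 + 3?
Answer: 17017/10 ≈ 1701.7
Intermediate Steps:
U = 12/5 (U = (⅕)*(-3) + 3 = -⅗ + 3 = 12/5 ≈ 2.4000)
L(s, J) = -s/2 (L(s, J) = -(s + 0)/2 = -s/2)
G = -9/20 (G = 2 - ((12/5 - ½*(-5)) + 0*0)/2 = 2 - ((12/5 + 5/2) + 0)/2 = 2 - (49/10 + 0)/2 = 2 - ½*49/10 = 2 - 49/20 = -9/20 ≈ -0.45000)
n = 91/20 (n = 5 - 9/20 = 91/20 ≈ 4.5500)
(n*A)*22 = ((91/20)*17)*22 = (1547/20)*22 = 17017/10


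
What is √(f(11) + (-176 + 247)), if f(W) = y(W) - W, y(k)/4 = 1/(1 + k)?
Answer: √543/3 ≈ 7.7675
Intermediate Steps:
y(k) = 4/(1 + k)
f(W) = -W + 4/(1 + W) (f(W) = 4/(1 + W) - W = -W + 4/(1 + W))
√(f(11) + (-176 + 247)) = √((4 - 1*11*(1 + 11))/(1 + 11) + (-176 + 247)) = √((4 - 1*11*12)/12 + 71) = √((4 - 132)/12 + 71) = √((1/12)*(-128) + 71) = √(-32/3 + 71) = √(181/3) = √543/3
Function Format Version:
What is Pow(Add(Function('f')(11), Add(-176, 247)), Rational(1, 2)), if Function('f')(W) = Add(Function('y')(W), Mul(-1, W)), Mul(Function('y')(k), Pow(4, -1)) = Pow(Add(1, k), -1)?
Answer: Mul(Rational(1, 3), Pow(543, Rational(1, 2))) ≈ 7.7675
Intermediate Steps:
Function('y')(k) = Mul(4, Pow(Add(1, k), -1))
Function('f')(W) = Add(Mul(-1, W), Mul(4, Pow(Add(1, W), -1))) (Function('f')(W) = Add(Mul(4, Pow(Add(1, W), -1)), Mul(-1, W)) = Add(Mul(-1, W), Mul(4, Pow(Add(1, W), -1))))
Pow(Add(Function('f')(11), Add(-176, 247)), Rational(1, 2)) = Pow(Add(Mul(Pow(Add(1, 11), -1), Add(4, Mul(-1, 11, Add(1, 11)))), Add(-176, 247)), Rational(1, 2)) = Pow(Add(Mul(Pow(12, -1), Add(4, Mul(-1, 11, 12))), 71), Rational(1, 2)) = Pow(Add(Mul(Rational(1, 12), Add(4, -132)), 71), Rational(1, 2)) = Pow(Add(Mul(Rational(1, 12), -128), 71), Rational(1, 2)) = Pow(Add(Rational(-32, 3), 71), Rational(1, 2)) = Pow(Rational(181, 3), Rational(1, 2)) = Mul(Rational(1, 3), Pow(543, Rational(1, 2)))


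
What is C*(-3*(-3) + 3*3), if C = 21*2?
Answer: 756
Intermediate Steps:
C = 42
C*(-3*(-3) + 3*3) = 42*(-3*(-3) + 3*3) = 42*(9 + 9) = 42*18 = 756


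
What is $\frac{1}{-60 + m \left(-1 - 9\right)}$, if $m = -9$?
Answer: $\frac{1}{30} \approx 0.033333$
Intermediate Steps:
$\frac{1}{-60 + m \left(-1 - 9\right)} = \frac{1}{-60 - 9 \left(-1 - 9\right)} = \frac{1}{-60 - -90} = \frac{1}{-60 + 90} = \frac{1}{30}$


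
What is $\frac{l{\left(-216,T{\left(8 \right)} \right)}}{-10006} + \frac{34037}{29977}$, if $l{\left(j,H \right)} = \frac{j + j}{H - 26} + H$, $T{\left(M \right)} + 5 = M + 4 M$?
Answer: $\frac{340963923}{299949862} \approx 1.1367$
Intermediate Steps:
$T{\left(M \right)} = -5 + 5 M$ ($T{\left(M \right)} = -5 + \left(M + 4 M\right) = -5 + 5 M$)
$l{\left(j,H \right)} = H + \frac{2 j}{-26 + H}$ ($l{\left(j,H \right)} = \frac{2 j}{-26 + H} + H = H + \frac{2 j}{-26 + H}$)
$\frac{l{\left(-216,T{\left(8 \right)} \right)}}{-10006} + \frac{34037}{29977} = \frac{\frac{1}{-26 + \left(-5 + 5 \cdot 8\right)} \left(\left(-5 + 5 \cdot 8\right)^{2} - 26 \left(-5 + 5 \cdot 8\right) + 2 \left(-216\right)\right)}{-10006} + \frac{34037}{29977} = \frac{\left(-5 + 40\right)^{2} - 26 \left(-5 + 40\right) - 432}{-26 + \left(-5 + 40\right)} \left(- \frac{1}{10006}\right) + 34037 \cdot \frac{1}{29977} = \frac{35^{2} - 910 - 432}{-26 + 35} \left(- \frac{1}{10006}\right) + \frac{34037}{29977} = \frac{1225 - 910 - 432}{9} \left(- \frac{1}{10006}\right) + \frac{34037}{29977} = \frac{1}{9} \left(-117\right) \left(- \frac{1}{10006}\right) + \frac{34037}{29977} = \left(-13\right) \left(- \frac{1}{10006}\right) + \frac{34037}{29977} = \frac{13}{10006} + \frac{34037}{29977} = \frac{340963923}{299949862}$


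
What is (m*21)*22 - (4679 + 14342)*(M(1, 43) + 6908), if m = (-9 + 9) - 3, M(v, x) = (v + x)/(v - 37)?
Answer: -1182376855/9 ≈ -1.3138e+8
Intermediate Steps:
M(v, x) = (v + x)/(-37 + v)
m = -3 (m = 0 - 3 = -3)
(m*21)*22 - (4679 + 14342)*(M(1, 43) + 6908) = -3*21*22 - (4679 + 14342)*((1 + 43)/(-37 + 1) + 6908) = -63*22 - 19021*(44/(-36) + 6908) = -1386 - 19021*(-1/36*44 + 6908) = -1386 - 19021*(-11/9 + 6908) = -1386 - 19021*62161/9 = -1386 - 1*1182364381/9 = -1386 - 1182364381/9 = -1182376855/9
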